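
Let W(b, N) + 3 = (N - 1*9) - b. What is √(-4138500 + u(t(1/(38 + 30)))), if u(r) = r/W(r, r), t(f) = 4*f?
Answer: I*√43056954051/102 ≈ 2034.3*I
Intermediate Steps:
W(b, N) = -12 + N - b (W(b, N) = -3 + ((N - 1*9) - b) = -3 + ((N - 9) - b) = -3 + ((-9 + N) - b) = -3 + (-9 + N - b) = -12 + N - b)
u(r) = -r/12 (u(r) = r/(-12 + r - r) = r/(-12) = r*(-1/12) = -r/12)
√(-4138500 + u(t(1/(38 + 30)))) = √(-4138500 - 1/(3*(38 + 30))) = √(-4138500 - 1/(3*68)) = √(-4138500 - 1/12*1/17) = √(-4138500 - 1/204) = √(-844254001/204) = I*√43056954051/102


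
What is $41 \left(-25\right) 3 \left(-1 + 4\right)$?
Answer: $-9225$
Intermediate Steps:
$41 \left(-25\right) 3 \left(-1 + 4\right) = - 1025 \cdot 3 \cdot 3 = \left(-1025\right) 9 = -9225$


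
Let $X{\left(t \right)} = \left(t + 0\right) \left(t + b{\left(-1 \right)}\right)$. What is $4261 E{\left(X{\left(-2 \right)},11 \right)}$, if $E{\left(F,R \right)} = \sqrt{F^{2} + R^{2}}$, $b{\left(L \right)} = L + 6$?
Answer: $4261 \sqrt{157} \approx 53390.0$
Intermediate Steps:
$b{\left(L \right)} = 6 + L$
$X{\left(t \right)} = t \left(5 + t\right)$ ($X{\left(t \right)} = \left(t + 0\right) \left(t + \left(6 - 1\right)\right) = t \left(t + 5\right) = t \left(5 + t\right)$)
$4261 E{\left(X{\left(-2 \right)},11 \right)} = 4261 \sqrt{\left(- 2 \left(5 - 2\right)\right)^{2} + 11^{2}} = 4261 \sqrt{\left(\left(-2\right) 3\right)^{2} + 121} = 4261 \sqrt{\left(-6\right)^{2} + 121} = 4261 \sqrt{36 + 121} = 4261 \sqrt{157}$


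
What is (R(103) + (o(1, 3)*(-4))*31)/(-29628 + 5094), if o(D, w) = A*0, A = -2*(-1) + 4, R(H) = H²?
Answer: -10609/24534 ≈ -0.43242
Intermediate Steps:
A = 6 (A = 2 + 4 = 6)
o(D, w) = 0 (o(D, w) = 6*0 = 0)
(R(103) + (o(1, 3)*(-4))*31)/(-29628 + 5094) = (103² + (0*(-4))*31)/(-29628 + 5094) = (10609 + 0*31)/(-24534) = (10609 + 0)*(-1/24534) = 10609*(-1/24534) = -10609/24534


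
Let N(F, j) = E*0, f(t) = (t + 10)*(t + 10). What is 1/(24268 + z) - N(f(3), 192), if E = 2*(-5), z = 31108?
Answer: 1/55376 ≈ 1.8058e-5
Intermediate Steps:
f(t) = (10 + t)**2 (f(t) = (10 + t)*(10 + t) = (10 + t)**2)
E = -10
N(F, j) = 0 (N(F, j) = -10*0 = 0)
1/(24268 + z) - N(f(3), 192) = 1/(24268 + 31108) - 1*0 = 1/55376 + 0 = 1/55376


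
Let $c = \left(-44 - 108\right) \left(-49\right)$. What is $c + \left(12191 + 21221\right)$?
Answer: $40860$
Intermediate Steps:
$c = 7448$ ($c = \left(-152\right) \left(-49\right) = 7448$)
$c + \left(12191 + 21221\right) = 7448 + \left(12191 + 21221\right) = 7448 + 33412 = 40860$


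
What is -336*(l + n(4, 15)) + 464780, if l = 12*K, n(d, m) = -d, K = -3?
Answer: 478220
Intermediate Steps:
l = -36 (l = 12*(-3) = -36)
-336*(l + n(4, 15)) + 464780 = -336*(-36 - 1*4) + 464780 = -336*(-36 - 4) + 464780 = -336*(-40) + 464780 = 13440 + 464780 = 478220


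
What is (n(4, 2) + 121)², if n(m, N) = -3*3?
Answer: 12544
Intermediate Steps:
n(m, N) = -9
(n(4, 2) + 121)² = (-9 + 121)² = 112² = 12544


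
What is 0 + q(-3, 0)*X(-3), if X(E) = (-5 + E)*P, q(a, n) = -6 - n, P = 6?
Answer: 288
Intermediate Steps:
X(E) = -30 + 6*E (X(E) = (-5 + E)*6 = -30 + 6*E)
0 + q(-3, 0)*X(-3) = 0 + (-6 - 1*0)*(-30 + 6*(-3)) = 0 + (-6 + 0)*(-30 - 18) = 0 - 6*(-48) = 0 + 288 = 288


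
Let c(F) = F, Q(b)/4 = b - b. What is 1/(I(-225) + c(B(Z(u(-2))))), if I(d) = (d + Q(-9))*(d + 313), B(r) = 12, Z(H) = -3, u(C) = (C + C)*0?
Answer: -1/19788 ≈ -5.0536e-5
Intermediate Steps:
Q(b) = 0 (Q(b) = 4*(b - b) = 4*0 = 0)
u(C) = 0 (u(C) = (2*C)*0 = 0)
I(d) = d*(313 + d) (I(d) = (d + 0)*(d + 313) = d*(313 + d))
1/(I(-225) + c(B(Z(u(-2))))) = 1/(-225*(313 - 225) + 12) = 1/(-225*88 + 12) = 1/(-19800 + 12) = 1/(-19788) = -1/19788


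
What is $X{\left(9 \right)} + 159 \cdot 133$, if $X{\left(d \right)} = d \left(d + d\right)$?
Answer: $21309$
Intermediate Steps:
$X{\left(d \right)} = 2 d^{2}$ ($X{\left(d \right)} = d 2 d = 2 d^{2}$)
$X{\left(9 \right)} + 159 \cdot 133 = 2 \cdot 9^{2} + 159 \cdot 133 = 2 \cdot 81 + 21147 = 162 + 21147 = 21309$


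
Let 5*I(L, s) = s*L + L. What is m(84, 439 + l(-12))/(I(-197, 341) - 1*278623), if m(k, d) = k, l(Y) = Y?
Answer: -420/1460489 ≈ -0.00028757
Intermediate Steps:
I(L, s) = L/5 + L*s/5 (I(L, s) = (s*L + L)/5 = (L*s + L)/5 = (L + L*s)/5 = L/5 + L*s/5)
m(84, 439 + l(-12))/(I(-197, 341) - 1*278623) = 84/((1/5)*(-197)*(1 + 341) - 1*278623) = 84/((1/5)*(-197)*342 - 278623) = 84/(-67374/5 - 278623) = 84/(-1460489/5) = 84*(-5/1460489) = -420/1460489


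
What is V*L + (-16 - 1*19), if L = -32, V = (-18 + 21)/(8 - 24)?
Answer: -29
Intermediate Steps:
V = -3/16 (V = 3/(-16) = 3*(-1/16) = -3/16 ≈ -0.18750)
V*L + (-16 - 1*19) = -3/16*(-32) + (-16 - 1*19) = 6 + (-16 - 19) = 6 - 35 = -29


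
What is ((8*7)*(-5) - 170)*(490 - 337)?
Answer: -68850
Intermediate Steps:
((8*7)*(-5) - 170)*(490 - 337) = (56*(-5) - 170)*153 = (-280 - 170)*153 = -450*153 = -68850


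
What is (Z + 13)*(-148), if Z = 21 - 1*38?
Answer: 592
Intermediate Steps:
Z = -17 (Z = 21 - 38 = -17)
(Z + 13)*(-148) = (-17 + 13)*(-148) = -4*(-148) = 592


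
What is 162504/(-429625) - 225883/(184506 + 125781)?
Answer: -147467862523/133307052375 ≈ -1.1062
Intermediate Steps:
162504/(-429625) - 225883/(184506 + 125781) = 162504*(-1/429625) - 225883/310287 = -162504/429625 - 225883*1/310287 = -162504/429625 - 225883/310287 = -147467862523/133307052375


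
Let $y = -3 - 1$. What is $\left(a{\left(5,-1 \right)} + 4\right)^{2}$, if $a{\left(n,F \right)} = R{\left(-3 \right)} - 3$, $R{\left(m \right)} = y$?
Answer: $9$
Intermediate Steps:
$y = -4$
$R{\left(m \right)} = -4$
$a{\left(n,F \right)} = -7$ ($a{\left(n,F \right)} = -4 - 3 = -7$)
$\left(a{\left(5,-1 \right)} + 4\right)^{2} = \left(-7 + 4\right)^{2} = \left(-3\right)^{2} = 9$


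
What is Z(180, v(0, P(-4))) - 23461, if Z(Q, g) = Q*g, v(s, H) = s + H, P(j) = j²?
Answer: -20581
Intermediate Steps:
v(s, H) = H + s
Z(180, v(0, P(-4))) - 23461 = 180*((-4)² + 0) - 23461 = 180*(16 + 0) - 23461 = 180*16 - 23461 = 2880 - 23461 = -20581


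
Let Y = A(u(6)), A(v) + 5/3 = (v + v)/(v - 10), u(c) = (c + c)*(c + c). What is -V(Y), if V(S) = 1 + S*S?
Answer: -49810/40401 ≈ -1.2329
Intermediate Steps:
u(c) = 4*c**2 (u(c) = (2*c)*(2*c) = 4*c**2)
A(v) = -5/3 + 2*v/(-10 + v) (A(v) = -5/3 + (v + v)/(v - 10) = -5/3 + (2*v)/(-10 + v) = -5/3 + 2*v/(-10 + v))
Y = 97/201 (Y = (50 + 4*6**2)/(3*(-10 + 4*6**2)) = (50 + 4*36)/(3*(-10 + 4*36)) = (50 + 144)/(3*(-10 + 144)) = (1/3)*194/134 = (1/3)*(1/134)*194 = 97/201 ≈ 0.48259)
V(S) = 1 + S**2
-V(Y) = -(1 + (97/201)**2) = -(1 + 9409/40401) = -1*49810/40401 = -49810/40401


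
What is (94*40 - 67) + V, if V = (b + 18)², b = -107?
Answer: 11614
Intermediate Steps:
V = 7921 (V = (-107 + 18)² = (-89)² = 7921)
(94*40 - 67) + V = (94*40 - 67) + 7921 = (3760 - 67) + 7921 = 3693 + 7921 = 11614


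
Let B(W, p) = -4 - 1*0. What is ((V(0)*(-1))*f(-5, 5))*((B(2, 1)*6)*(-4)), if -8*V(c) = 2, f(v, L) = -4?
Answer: -96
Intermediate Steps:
V(c) = -¼ (V(c) = -⅛*2 = -¼)
B(W, p) = -4 (B(W, p) = -4 + 0 = -4)
((V(0)*(-1))*f(-5, 5))*((B(2, 1)*6)*(-4)) = (-¼*(-1)*(-4))*(-4*6*(-4)) = ((¼)*(-4))*(-24*(-4)) = -1*96 = -96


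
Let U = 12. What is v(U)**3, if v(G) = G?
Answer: 1728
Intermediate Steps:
v(U)**3 = 12**3 = 1728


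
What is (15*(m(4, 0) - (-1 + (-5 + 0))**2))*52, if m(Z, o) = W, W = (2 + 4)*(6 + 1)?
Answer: 4680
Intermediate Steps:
W = 42 (W = 6*7 = 42)
m(Z, o) = 42
(15*(m(4, 0) - (-1 + (-5 + 0))**2))*52 = (15*(42 - (-1 + (-5 + 0))**2))*52 = (15*(42 - (-1 - 5)**2))*52 = (15*(42 - 1*(-6)**2))*52 = (15*(42 - 1*36))*52 = (15*(42 - 36))*52 = (15*6)*52 = 90*52 = 4680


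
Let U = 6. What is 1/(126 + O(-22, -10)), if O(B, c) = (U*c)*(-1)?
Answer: 1/186 ≈ 0.0053763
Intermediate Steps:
O(B, c) = -6*c (O(B, c) = (6*c)*(-1) = -6*c)
1/(126 + O(-22, -10)) = 1/(126 - 6*(-10)) = 1/(126 + 60) = 1/186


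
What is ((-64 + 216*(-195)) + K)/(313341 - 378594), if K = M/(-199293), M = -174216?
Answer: 2802267232/4334822043 ≈ 0.64645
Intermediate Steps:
K = 58072/66431 (K = -174216/(-199293) = -174216*(-1/199293) = 58072/66431 ≈ 0.87417)
((-64 + 216*(-195)) + K)/(313341 - 378594) = ((-64 + 216*(-195)) + 58072/66431)/(313341 - 378594) = ((-64 - 42120) + 58072/66431)/(-65253) = (-42184 + 58072/66431)*(-1/65253) = -2802267232/66431*(-1/65253) = 2802267232/4334822043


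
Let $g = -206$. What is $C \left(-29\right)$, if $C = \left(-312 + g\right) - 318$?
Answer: $24244$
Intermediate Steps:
$C = -836$ ($C = \left(-312 - 206\right) - 318 = -518 - 318 = -836$)
$C \left(-29\right) = \left(-836\right) \left(-29\right) = 24244$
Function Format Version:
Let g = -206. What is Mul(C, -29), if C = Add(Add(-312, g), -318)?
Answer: 24244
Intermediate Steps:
C = -836 (C = Add(Add(-312, -206), -318) = Add(-518, -318) = -836)
Mul(C, -29) = Mul(-836, -29) = 24244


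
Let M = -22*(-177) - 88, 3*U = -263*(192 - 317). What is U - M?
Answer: 21457/3 ≈ 7152.3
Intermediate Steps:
U = 32875/3 (U = (-263*(192 - 317))/3 = (-263*(-125))/3 = (⅓)*32875 = 32875/3 ≈ 10958.)
M = 3806 (M = 3894 - 88 = 3806)
U - M = 32875/3 - 1*3806 = 32875/3 - 3806 = 21457/3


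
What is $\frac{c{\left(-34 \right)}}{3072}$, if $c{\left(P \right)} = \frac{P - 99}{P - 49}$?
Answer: $\frac{133}{254976} \approx 0.00052162$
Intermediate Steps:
$c{\left(P \right)} = \frac{-99 + P}{-49 + P}$
$\frac{c{\left(-34 \right)}}{3072} = \frac{\frac{1}{-49 - 34} \left(-99 - 34\right)}{3072} = \frac{1}{-83} \left(-133\right) \frac{1}{3072} = \left(- \frac{1}{83}\right) \left(-133\right) \frac{1}{3072} = \frac{133}{83} \cdot \frac{1}{3072} = \frac{133}{254976}$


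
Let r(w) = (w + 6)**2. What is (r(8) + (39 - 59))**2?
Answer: 30976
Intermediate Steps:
r(w) = (6 + w)**2
(r(8) + (39 - 59))**2 = ((6 + 8)**2 + (39 - 59))**2 = (14**2 - 20)**2 = (196 - 20)**2 = 176**2 = 30976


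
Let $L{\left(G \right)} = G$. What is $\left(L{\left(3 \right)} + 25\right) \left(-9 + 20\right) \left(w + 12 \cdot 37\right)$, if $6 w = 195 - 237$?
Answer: $134596$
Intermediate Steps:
$w = -7$ ($w = \frac{195 - 237}{6} = \frac{1}{6} \left(-42\right) = -7$)
$\left(L{\left(3 \right)} + 25\right) \left(-9 + 20\right) \left(w + 12 \cdot 37\right) = \left(3 + 25\right) \left(-9 + 20\right) \left(-7 + 12 \cdot 37\right) = 28 \cdot 11 \left(-7 + 444\right) = 308 \cdot 437 = 134596$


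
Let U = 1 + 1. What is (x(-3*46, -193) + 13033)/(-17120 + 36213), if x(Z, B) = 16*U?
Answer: 13065/19093 ≈ 0.68428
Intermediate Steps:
U = 2
x(Z, B) = 32 (x(Z, B) = 16*2 = 32)
(x(-3*46, -193) + 13033)/(-17120 + 36213) = (32 + 13033)/(-17120 + 36213) = 13065/19093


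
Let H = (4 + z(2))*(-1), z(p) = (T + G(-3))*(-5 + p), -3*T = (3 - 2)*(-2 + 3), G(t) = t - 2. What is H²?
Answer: 400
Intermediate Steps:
G(t) = -2 + t
T = -⅓ (T = -(3 - 2)*(-2 + 3)/3 = -1/3 = -⅓*1 = -⅓ ≈ -0.33333)
z(p) = 80/3 - 16*p/3 (z(p) = (-⅓ + (-2 - 3))*(-5 + p) = (-⅓ - 5)*(-5 + p) = -16*(-5 + p)/3 = 80/3 - 16*p/3)
H = -20 (H = (4 + (80/3 - 16/3*2))*(-1) = (4 + (80/3 - 32/3))*(-1) = (4 + 16)*(-1) = 20*(-1) = -20)
H² = (-20)² = 400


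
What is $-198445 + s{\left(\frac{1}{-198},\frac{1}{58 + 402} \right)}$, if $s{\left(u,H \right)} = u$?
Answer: $- \frac{39292111}{198} \approx -1.9845 \cdot 10^{5}$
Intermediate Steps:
$-198445 + s{\left(\frac{1}{-198},\frac{1}{58 + 402} \right)} = -198445 + \frac{1}{-198} = -198445 - \frac{1}{198} = - \frac{39292111}{198}$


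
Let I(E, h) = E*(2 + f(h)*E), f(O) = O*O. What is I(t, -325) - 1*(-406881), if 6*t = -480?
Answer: 676406721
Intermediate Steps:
t = -80 (t = (1/6)*(-480) = -80)
f(O) = O**2
I(E, h) = E*(2 + E*h**2) (I(E, h) = E*(2 + h**2*E) = E*(2 + E*h**2))
I(t, -325) - 1*(-406881) = -80*(2 - 80*(-325)**2) - 1*(-406881) = -80*(2 - 80*105625) + 406881 = -80*(2 - 8450000) + 406881 = -80*(-8449998) + 406881 = 675999840 + 406881 = 676406721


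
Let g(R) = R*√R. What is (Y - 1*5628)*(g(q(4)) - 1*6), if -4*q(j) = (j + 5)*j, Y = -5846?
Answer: 68844 + 309798*I ≈ 68844.0 + 3.098e+5*I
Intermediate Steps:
q(j) = -j*(5 + j)/4 (q(j) = -(j + 5)*j/4 = -(5 + j)*j/4 = -j*(5 + j)/4)
g(R) = R^(3/2)
(Y - 1*5628)*(g(q(4)) - 1*6) = (-5846 - 1*5628)*((-¼*4*(5 + 4))^(3/2) - 1*6) = (-5846 - 5628)*((-¼*4*9)^(3/2) - 6) = -11474*((-9)^(3/2) - 6) = -11474*(-27*I - 6) = -11474*(-6 - 27*I) = 68844 + 309798*I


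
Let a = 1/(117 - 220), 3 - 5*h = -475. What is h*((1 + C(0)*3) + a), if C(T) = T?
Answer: 48756/515 ≈ 94.672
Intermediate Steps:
h = 478/5 (h = ⅗ - ⅕*(-475) = ⅗ + 95 = 478/5 ≈ 95.600)
a = -1/103 (a = 1/(-103) = -1/103 ≈ -0.0097087)
h*((1 + C(0)*3) + a) = 478*((1 + 0*3) - 1/103)/5 = 478*((1 + 0) - 1/103)/5 = 478*(1 - 1/103)/5 = (478/5)*(102/103) = 48756/515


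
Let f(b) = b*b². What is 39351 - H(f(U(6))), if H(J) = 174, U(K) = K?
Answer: 39177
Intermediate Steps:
f(b) = b³
39351 - H(f(U(6))) = 39351 - 1*174 = 39351 - 174 = 39177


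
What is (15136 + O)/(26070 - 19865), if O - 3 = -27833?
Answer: -12694/6205 ≈ -2.0458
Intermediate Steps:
O = -27830 (O = 3 - 27833 = -27830)
(15136 + O)/(26070 - 19865) = (15136 - 27830)/(26070 - 19865) = -12694/6205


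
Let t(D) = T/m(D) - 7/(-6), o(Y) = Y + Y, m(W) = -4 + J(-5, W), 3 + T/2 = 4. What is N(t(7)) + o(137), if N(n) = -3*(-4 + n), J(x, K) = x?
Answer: 1699/6 ≈ 283.17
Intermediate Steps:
T = 2 (T = -6 + 2*4 = -6 + 8 = 2)
m(W) = -9 (m(W) = -4 - 5 = -9)
o(Y) = 2*Y
t(D) = 17/18 (t(D) = 2/(-9) - 7/(-6) = 2*(-⅑) - 7*(-⅙) = -2/9 + 7/6 = 17/18)
N(n) = 12 - 3*n
N(t(7)) + o(137) = (12 - 3*17/18) + 2*137 = (12 - 17/6) + 274 = 55/6 + 274 = 1699/6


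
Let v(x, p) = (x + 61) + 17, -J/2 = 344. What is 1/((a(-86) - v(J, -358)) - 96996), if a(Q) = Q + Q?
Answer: -1/96558 ≈ -1.0356e-5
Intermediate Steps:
J = -688 (J = -2*344 = -688)
a(Q) = 2*Q
v(x, p) = 78 + x (v(x, p) = (61 + x) + 17 = 78 + x)
1/((a(-86) - v(J, -358)) - 96996) = 1/((2*(-86) - (78 - 688)) - 96996) = 1/((-172 - 1*(-610)) - 96996) = 1/((-172 + 610) - 96996) = 1/(438 - 96996) = 1/(-96558) = -1/96558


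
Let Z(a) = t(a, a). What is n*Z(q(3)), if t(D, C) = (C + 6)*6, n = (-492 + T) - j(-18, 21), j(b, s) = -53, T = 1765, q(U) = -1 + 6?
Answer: 87516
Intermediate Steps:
q(U) = 5
n = 1326 (n = (-492 + 1765) - 1*(-53) = 1273 + 53 = 1326)
t(D, C) = 36 + 6*C (t(D, C) = (6 + C)*6 = 36 + 6*C)
Z(a) = 36 + 6*a
n*Z(q(3)) = 1326*(36 + 6*5) = 1326*(36 + 30) = 1326*66 = 87516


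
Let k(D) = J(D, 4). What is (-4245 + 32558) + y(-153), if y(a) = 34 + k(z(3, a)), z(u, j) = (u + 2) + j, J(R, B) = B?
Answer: 28351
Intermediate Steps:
z(u, j) = 2 + j + u (z(u, j) = (2 + u) + j = 2 + j + u)
k(D) = 4
y(a) = 38 (y(a) = 34 + 4 = 38)
(-4245 + 32558) + y(-153) = (-4245 + 32558) + 38 = 28313 + 38 = 28351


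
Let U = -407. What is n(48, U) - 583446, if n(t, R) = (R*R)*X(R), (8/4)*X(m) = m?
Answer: -68586035/2 ≈ -3.4293e+7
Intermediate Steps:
X(m) = m/2
n(t, R) = R**3/2 (n(t, R) = (R*R)*(R/2) = R**2*(R/2) = R**3/2)
n(48, U) - 583446 = (1/2)*(-407)**3 - 583446 = (1/2)*(-67419143) - 583446 = -67419143/2 - 583446 = -68586035/2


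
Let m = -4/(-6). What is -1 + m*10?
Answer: 17/3 ≈ 5.6667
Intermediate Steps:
m = ⅔ (m = -4*(-⅙) = ⅔ ≈ 0.66667)
-1 + m*10 = -1 + (⅔)*10 = -1 + 20/3 = 17/3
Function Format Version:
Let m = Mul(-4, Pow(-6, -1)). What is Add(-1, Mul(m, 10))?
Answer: Rational(17, 3) ≈ 5.6667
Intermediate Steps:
m = Rational(2, 3) (m = Mul(-4, Rational(-1, 6)) = Rational(2, 3) ≈ 0.66667)
Add(-1, Mul(m, 10)) = Add(-1, Mul(Rational(2, 3), 10)) = Add(-1, Rational(20, 3)) = Rational(17, 3)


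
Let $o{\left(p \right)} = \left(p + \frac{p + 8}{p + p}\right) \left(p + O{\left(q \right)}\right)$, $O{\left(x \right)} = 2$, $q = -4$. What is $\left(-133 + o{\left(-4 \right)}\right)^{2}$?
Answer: $15376$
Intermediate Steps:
$o{\left(p \right)} = \left(2 + p\right) \left(p + \frac{8 + p}{2 p}\right)$ ($o{\left(p \right)} = \left(p + \frac{p + 8}{p + p}\right) \left(p + 2\right) = \left(p + \frac{8 + p}{2 p}\right) \left(2 + p\right) = \left(2 + p\right) \left(p + \frac{8 + p}{2 p}\right)$)
$\left(-133 + o{\left(-4 \right)}\right)^{2} = \left(-133 + \left(5 + \left(-4\right)^{2} + \frac{8}{-4} + \frac{5}{2} \left(-4\right)\right)\right)^{2} = \left(-133 + \left(5 + 16 + 8 \left(- \frac{1}{4}\right) - 10\right)\right)^{2} = \left(-133 + \left(5 + 16 - 2 - 10\right)\right)^{2} = \left(-133 + 9\right)^{2} = \left(-124\right)^{2} = 15376$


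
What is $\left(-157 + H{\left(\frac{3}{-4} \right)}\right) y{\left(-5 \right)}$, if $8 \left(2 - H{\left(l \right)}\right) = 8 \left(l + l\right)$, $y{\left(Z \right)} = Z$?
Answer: $\frac{1535}{2} \approx 767.5$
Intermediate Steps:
$H{\left(l \right)} = 2 - 2 l$ ($H{\left(l \right)} = 2 - \frac{8 \left(l + l\right)}{8} = 2 - \frac{8 \cdot 2 l}{8} = 2 - \frac{16 l}{8} = 2 - 2 l$)
$\left(-157 + H{\left(\frac{3}{-4} \right)}\right) y{\left(-5 \right)} = \left(-157 + \left(2 - 2 \frac{3}{-4}\right)\right) \left(-5\right) = \left(-157 + \left(2 - 2 \cdot 3 \left(- \frac{1}{4}\right)\right)\right) \left(-5\right) = \left(-157 + \left(2 - - \frac{3}{2}\right)\right) \left(-5\right) = \left(-157 + \left(2 + \frac{3}{2}\right)\right) \left(-5\right) = \left(-157 + \frac{7}{2}\right) \left(-5\right) = \left(- \frac{307}{2}\right) \left(-5\right) = \frac{1535}{2}$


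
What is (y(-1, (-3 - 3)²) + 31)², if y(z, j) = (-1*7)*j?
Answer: 48841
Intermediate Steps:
y(z, j) = -7*j
(y(-1, (-3 - 3)²) + 31)² = (-7*(-3 - 3)² + 31)² = (-7*(-6)² + 31)² = (-7*36 + 31)² = (-252 + 31)² = (-221)² = 48841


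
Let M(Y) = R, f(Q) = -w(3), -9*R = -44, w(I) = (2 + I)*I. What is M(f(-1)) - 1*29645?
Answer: -266761/9 ≈ -29640.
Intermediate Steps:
w(I) = I*(2 + I)
R = 44/9 (R = -⅑*(-44) = 44/9 ≈ 4.8889)
f(Q) = -15 (f(Q) = -3*(2 + 3) = -3*5 = -1*15 = -15)
M(Y) = 44/9
M(f(-1)) - 1*29645 = 44/9 - 1*29645 = 44/9 - 29645 = -266761/9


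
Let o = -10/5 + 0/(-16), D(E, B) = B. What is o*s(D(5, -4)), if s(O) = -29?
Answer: 58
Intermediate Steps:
o = -2 (o = -10*⅕ + 0*(-1/16) = -2 + 0 = -2)
o*s(D(5, -4)) = -2*(-29) = 58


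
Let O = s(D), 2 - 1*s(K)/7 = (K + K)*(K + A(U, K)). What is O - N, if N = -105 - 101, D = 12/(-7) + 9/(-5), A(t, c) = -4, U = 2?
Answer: -26198/175 ≈ -149.70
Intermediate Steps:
D = -123/35 (D = 12*(-⅐) + 9*(-⅕) = -12/7 - 9/5 = -123/35 ≈ -3.5143)
s(K) = 14 - 14*K*(-4 + K) (s(K) = 14 - 7*(K + K)*(K - 4) = 14 - 7*2*K*(-4 + K) = 14 - 14*K*(-4 + K))
O = -62248/175 (O = 14 - 14*(-123/35)² + 56*(-123/35) = 14 - 14*15129/1225 - 984/5 = 14 - 30258/175 - 984/5 = -62248/175 ≈ -355.70)
N = -206
O - N = -62248/175 - 1*(-206) = -62248/175 + 206 = -26198/175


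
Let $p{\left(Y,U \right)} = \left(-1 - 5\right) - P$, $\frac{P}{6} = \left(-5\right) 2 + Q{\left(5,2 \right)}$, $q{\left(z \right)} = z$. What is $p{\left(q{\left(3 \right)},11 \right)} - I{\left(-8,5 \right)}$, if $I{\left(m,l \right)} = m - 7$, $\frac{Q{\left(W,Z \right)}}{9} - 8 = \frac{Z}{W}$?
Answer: $- \frac{1923}{5} \approx -384.6$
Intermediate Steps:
$Q{\left(W,Z \right)} = 72 + \frac{9 Z}{W}$ ($Q{\left(W,Z \right)} = 72 + 9 \frac{Z}{W} = 72 + \frac{9 Z}{W}$)
$I{\left(m,l \right)} = -7 + m$ ($I{\left(m,l \right)} = m - 7 = -7 + m$)
$P = \frac{1968}{5}$ ($P = 6 \left(\left(-5\right) 2 + \left(72 + 9 \cdot 2 \cdot \frac{1}{5}\right)\right) = 6 \left(-10 + \left(72 + 9 \cdot 2 \cdot \frac{1}{5}\right)\right) = 6 \left(-10 + \left(72 + \frac{18}{5}\right)\right) = 6 \left(-10 + \frac{378}{5}\right) = 6 \cdot \frac{328}{5} = \frac{1968}{5} \approx 393.6$)
$p{\left(Y,U \right)} = - \frac{1998}{5}$ ($p{\left(Y,U \right)} = \left(-1 - 5\right) - \frac{1968}{5} = -6 - \frac{1968}{5} = - \frac{1998}{5}$)
$p{\left(q{\left(3 \right)},11 \right)} - I{\left(-8,5 \right)} = - \frac{1998}{5} - \left(-7 - 8\right) = - \frac{1998}{5} - -15 = - \frac{1998}{5} + 15 = - \frac{1923}{5}$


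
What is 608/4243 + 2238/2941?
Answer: 11283962/12478663 ≈ 0.90426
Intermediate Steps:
608/4243 + 2238/2941 = 11283962/12478663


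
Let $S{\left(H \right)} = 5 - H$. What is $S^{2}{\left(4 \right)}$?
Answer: $1$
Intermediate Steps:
$S^{2}{\left(4 \right)} = \left(5 - 4\right)^{2} = 1^{2} = 1$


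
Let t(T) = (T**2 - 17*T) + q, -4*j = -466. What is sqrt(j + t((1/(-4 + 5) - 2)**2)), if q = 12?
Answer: 15*sqrt(2)/2 ≈ 10.607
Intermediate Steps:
j = 233/2 (j = -1/4*(-466) = 233/2 ≈ 116.50)
t(T) = 12 + T**2 - 17*T (t(T) = (T**2 - 17*T) + 12 = 12 + T**2 - 17*T)
sqrt(j + t((1/(-4 + 5) - 2)**2)) = sqrt(233/2 + (12 + ((1/(-4 + 5) - 2)**2)**2 - 17*(1/(-4 + 5) - 2)**2)) = sqrt(233/2 + (12 + ((1/1 - 2)**2)**2 - 17*(1/1 - 2)**2)) = sqrt(233/2 + (12 + ((1 - 2)**2)**2 - 17*(1 - 2)**2)) = sqrt(233/2 + (12 + ((-1)**2)**2 - 17*(-1)**2)) = sqrt(233/2 + (12 + 1**2 - 17*1)) = sqrt(233/2 + (12 + 1 - 17)) = sqrt(233/2 - 4) = sqrt(225/2) = 15*sqrt(2)/2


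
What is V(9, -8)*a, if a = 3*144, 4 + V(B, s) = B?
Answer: 2160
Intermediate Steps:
V(B, s) = -4 + B
a = 432
V(9, -8)*a = (-4 + 9)*432 = 5*432 = 2160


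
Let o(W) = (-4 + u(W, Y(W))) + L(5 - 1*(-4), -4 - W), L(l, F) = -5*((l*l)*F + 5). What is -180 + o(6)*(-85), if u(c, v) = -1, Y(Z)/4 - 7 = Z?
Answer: -341880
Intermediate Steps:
Y(Z) = 28 + 4*Z
L(l, F) = -25 - 5*F*l² (L(l, F) = -5*(l²*F + 5) = -5*(F*l² + 5) = -5*(5 + F*l²) = -25 - 5*F*l²)
o(W) = 1590 + 405*W (o(W) = (-4 - 1) + (-25 - 5*(-4 - W)*(5 - 1*(-4))²) = -5 + (-25 - 5*(-4 - W)*(5 + 4)²) = -5 + (-25 - 5*(-4 - W)*9²) = -5 + (-25 - 5*(-4 - W)*81) = -5 + (-25 + (1620 + 405*W)) = -5 + (1595 + 405*W) = 1590 + 405*W)
-180 + o(6)*(-85) = -180 + (1590 + 405*6)*(-85) = -180 + (1590 + 2430)*(-85) = -180 + 4020*(-85) = -180 - 341700 = -341880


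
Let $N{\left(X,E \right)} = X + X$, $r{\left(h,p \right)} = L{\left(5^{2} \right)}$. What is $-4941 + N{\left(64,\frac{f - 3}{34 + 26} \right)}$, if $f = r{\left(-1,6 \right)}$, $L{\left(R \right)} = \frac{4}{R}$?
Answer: $-4813$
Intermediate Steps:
$r{\left(h,p \right)} = \frac{4}{25}$ ($r{\left(h,p \right)} = \frac{4}{5^{2}} = \frac{4}{25}$)
$f = \frac{4}{25} \approx 0.16$
$N{\left(X,E \right)} = 2 X$
$-4941 + N{\left(64,\frac{f - 3}{34 + 26} \right)} = -4941 + 2 \cdot 64 = -4941 + 128 = -4813$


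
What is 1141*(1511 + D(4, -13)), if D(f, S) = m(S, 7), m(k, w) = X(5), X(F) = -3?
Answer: 1720628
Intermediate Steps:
m(k, w) = -3
D(f, S) = -3
1141*(1511 + D(4, -13)) = 1141*(1511 - 3) = 1141*1508 = 1720628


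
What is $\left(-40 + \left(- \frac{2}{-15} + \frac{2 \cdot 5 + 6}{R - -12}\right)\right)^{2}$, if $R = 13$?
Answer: $\frac{8655364}{5625} \approx 1538.7$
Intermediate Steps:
$\left(-40 + \left(- \frac{2}{-15} + \frac{2 \cdot 5 + 6}{R - -12}\right)\right)^{2} = \left(-40 - \left(- \frac{2}{15} - \frac{2 \cdot 5 + 6}{13 - -12}\right)\right)^{2} = \left(-40 - \left(- \frac{2}{15} - \frac{10 + 6}{13 + 12}\right)\right)^{2} = \left(-40 + \left(\frac{2}{15} + \frac{16}{25}\right)\right)^{2} = \left(-40 + \frac{58}{75}\right)^{2} = \left(- \frac{2942}{75}\right)^{2} = \frac{8655364}{5625}$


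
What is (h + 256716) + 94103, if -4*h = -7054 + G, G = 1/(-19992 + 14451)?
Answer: 7814638531/22164 ≈ 3.5258e+5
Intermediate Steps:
G = -1/5541 (G = 1/(-5541) = -1/5541 ≈ -0.00018047)
h = 39086215/22164 (h = -(-7054 - 1/5541)/4 = -¼*(-39086215/5541) = 39086215/22164 ≈ 1763.5)
(h + 256716) + 94103 = (39086215/22164 + 256716) + 94103 = 5728939639/22164 + 94103 = 7814638531/22164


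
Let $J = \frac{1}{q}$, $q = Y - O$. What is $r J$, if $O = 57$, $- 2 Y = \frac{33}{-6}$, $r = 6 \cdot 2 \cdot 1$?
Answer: $- \frac{48}{217} \approx -0.2212$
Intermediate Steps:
$r = 12$ ($r = 12 \cdot 1 = 12$)
$Y = \frac{11}{4}$ ($Y = - \frac{33 \frac{1}{-6}}{2} = - \frac{33 \left(- \frac{1}{6}\right)}{2} = \left(- \frac{1}{2}\right) \left(- \frac{11}{2}\right) = \frac{11}{4} \approx 2.75$)
$q = - \frac{217}{4}$ ($q = \frac{11}{4} - 57 = - \frac{217}{4} \approx -54.25$)
$J = - \frac{4}{217}$ ($J = \frac{1}{- \frac{217}{4}} = - \frac{4}{217} \approx -0.018433$)
$r J = 12 \left(- \frac{4}{217}\right) = - \frac{48}{217}$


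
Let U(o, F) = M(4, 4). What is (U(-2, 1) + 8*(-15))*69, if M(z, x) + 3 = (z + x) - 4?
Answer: -8211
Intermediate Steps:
M(z, x) = -7 + x + z (M(z, x) = -3 + ((z + x) - 4) = -3 + ((x + z) - 4) = -3 + (-4 + x + z) = -7 + x + z)
U(o, F) = 1 (U(o, F) = -7 + 4 + 4 = 1)
(U(-2, 1) + 8*(-15))*69 = (1 + 8*(-15))*69 = (1 - 120)*69 = -119*69 = -8211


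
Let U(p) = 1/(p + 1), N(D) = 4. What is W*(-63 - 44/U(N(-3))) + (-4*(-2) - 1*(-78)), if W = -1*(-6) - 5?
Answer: -197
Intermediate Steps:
U(p) = 1/(1 + p)
W = 1 (W = 6 - 5 = 1)
W*(-63 - 44/U(N(-3))) + (-4*(-2) - 1*(-78)) = 1*(-63 - 44/(1/(1 + 4))) + (-4*(-2) - 1*(-78)) = 1*(-63 - 44/(1/5)) + (8 + 78) = 1*(-63 - 44/1/5) + 86 = 1*(-63 - 44*5) + 86 = 1*(-63 - 220) + 86 = 1*(-283) + 86 = -283 + 86 = -197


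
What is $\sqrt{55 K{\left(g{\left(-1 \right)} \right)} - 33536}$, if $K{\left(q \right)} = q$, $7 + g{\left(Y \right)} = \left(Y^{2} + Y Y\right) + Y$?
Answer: $i \sqrt{33866} \approx 184.03 i$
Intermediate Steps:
$g{\left(Y \right)} = -7 + Y + 2 Y^{2}$ ($g{\left(Y \right)} = -7 + \left(\left(Y^{2} + Y Y\right) + Y\right) = -7 + \left(\left(Y^{2} + Y^{2}\right) + Y\right) = -7 + \left(2 Y^{2} + Y\right) = -7 + \left(Y + 2 Y^{2}\right) = -7 + Y + 2 Y^{2}$)
$\sqrt{55 K{\left(g{\left(-1 \right)} \right)} - 33536} = \sqrt{55 \left(-7 - 1 + 2 \left(-1\right)^{2}\right) - 33536} = \sqrt{55 \left(-7 - 1 + 2 \cdot 1\right) - 33536} = \sqrt{55 \left(-7 - 1 + 2\right) - 33536} = \sqrt{55 \left(-6\right) - 33536} = \sqrt{-330 - 33536} = \sqrt{-33866} = i \sqrt{33866}$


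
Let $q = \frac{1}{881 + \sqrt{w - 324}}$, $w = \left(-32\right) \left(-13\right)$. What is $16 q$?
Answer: $\frac{14096}{776069} - \frac{32 \sqrt{23}}{776069} \approx 0.017966$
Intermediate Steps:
$w = 416$
$q = \frac{1}{881 + 2 \sqrt{23}}$ ($q = \frac{1}{881 + \sqrt{416 - 324}} = \frac{1}{881 + \sqrt{92}} = \frac{1}{881 + 2 \sqrt{23}} \approx 0.0011228$)
$16 q = 16 \left(\frac{881}{776069} - \frac{2 \sqrt{23}}{776069}\right) = \frac{14096}{776069} - \frac{32 \sqrt{23}}{776069}$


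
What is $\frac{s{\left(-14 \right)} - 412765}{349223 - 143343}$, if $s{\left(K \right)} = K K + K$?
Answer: $- \frac{412583}{205880} \approx -2.004$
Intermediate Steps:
$s{\left(K \right)} = K + K^{2}$ ($s{\left(K \right)} = K^{2} + K = K + K^{2}$)
$\frac{s{\left(-14 \right)} - 412765}{349223 - 143343} = \frac{- 14 \left(1 - 14\right) - 412765}{349223 - 143343} = \frac{\left(-14\right) \left(-13\right) - 412765}{205880} = \left(182 - 412765\right) \frac{1}{205880} = \left(-412583\right) \frac{1}{205880} = - \frac{412583}{205880}$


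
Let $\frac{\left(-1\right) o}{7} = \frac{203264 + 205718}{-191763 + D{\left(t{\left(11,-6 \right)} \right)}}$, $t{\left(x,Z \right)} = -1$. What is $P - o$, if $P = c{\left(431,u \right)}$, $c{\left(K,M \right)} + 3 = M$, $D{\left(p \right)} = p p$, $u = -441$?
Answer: $- \frac{44002601}{95881} \approx -458.93$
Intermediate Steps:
$D{\left(p \right)} = p^{2}$
$c{\left(K,M \right)} = -3 + M$
$P = -444$ ($P = -3 - 441 = -444$)
$o = \frac{1431437}{95881}$ ($o = - 7 \frac{203264 + 205718}{-191763 + \left(-1\right)^{2}} = - 7 \frac{408982}{-191763 + 1} = - 7 \frac{408982}{-191762} = - 7 \cdot 408982 \left(- \frac{1}{191762}\right) = \left(-7\right) \left(- \frac{204491}{95881}\right) = \frac{1431437}{95881} \approx 14.929$)
$P - o = -444 - \frac{1431437}{95881} = - \frac{44002601}{95881}$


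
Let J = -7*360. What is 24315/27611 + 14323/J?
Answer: -334198553/69579720 ≈ -4.8031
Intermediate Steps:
J = -2520
24315/27611 + 14323/J = 24315/27611 + 14323/(-2520) = 24315*(1/27611) + 14323*(-1/2520) = 24315/27611 - 14323/2520 = -334198553/69579720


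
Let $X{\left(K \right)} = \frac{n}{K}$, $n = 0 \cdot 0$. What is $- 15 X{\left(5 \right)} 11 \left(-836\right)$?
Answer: $0$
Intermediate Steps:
$n = 0$
$X{\left(K \right)} = 0$ ($X{\left(K \right)} = \frac{0}{K} = 0$)
$- 15 X{\left(5 \right)} 11 \left(-836\right) = \left(-15\right) 0 \cdot 11 \left(-836\right) = 0 \cdot 11 \left(-836\right) = 0 \left(-836\right) = 0$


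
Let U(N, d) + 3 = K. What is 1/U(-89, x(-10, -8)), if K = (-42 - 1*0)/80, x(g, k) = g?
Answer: -40/141 ≈ -0.28369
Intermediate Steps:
K = -21/40 (K = (-42 + 0)*(1/80) = -42*1/80 = -21/40 ≈ -0.52500)
U(N, d) = -141/40 (U(N, d) = -3 - 21/40 = -141/40)
1/U(-89, x(-10, -8)) = 1/(-141/40) = -40/141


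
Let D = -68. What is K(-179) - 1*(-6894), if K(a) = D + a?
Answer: 6647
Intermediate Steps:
K(a) = -68 + a
K(-179) - 1*(-6894) = (-68 - 179) - 1*(-6894) = -247 + 6894 = 6647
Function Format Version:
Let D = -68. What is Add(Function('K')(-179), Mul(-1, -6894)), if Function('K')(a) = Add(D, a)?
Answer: 6647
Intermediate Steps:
Function('K')(a) = Add(-68, a)
Add(Function('K')(-179), Mul(-1, -6894)) = Add(Add(-68, -179), Mul(-1, -6894)) = Add(-247, 6894) = 6647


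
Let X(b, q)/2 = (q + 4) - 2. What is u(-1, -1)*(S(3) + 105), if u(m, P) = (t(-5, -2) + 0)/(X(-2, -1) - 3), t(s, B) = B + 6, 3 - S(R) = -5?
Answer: -452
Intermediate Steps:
S(R) = 8 (S(R) = 3 - 1*(-5) = 3 + 5 = 8)
t(s, B) = 6 + B
X(b, q) = 4 + 2*q (X(b, q) = 2*((q + 4) - 2) = 2*((4 + q) - 2) = 2*(2 + q) = 4 + 2*q)
u(m, P) = -4 (u(m, P) = ((6 - 2) + 0)/((4 + 2*(-1)) - 3) = (4 + 0)/((4 - 2) - 3) = 4/(2 - 3) = 4/(-1) = 4*(-1) = -4)
u(-1, -1)*(S(3) + 105) = -4*(8 + 105) = -4*113 = -452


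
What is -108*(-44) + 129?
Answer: 4881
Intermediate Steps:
-108*(-44) + 129 = 4752 + 129 = 4881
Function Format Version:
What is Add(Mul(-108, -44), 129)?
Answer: 4881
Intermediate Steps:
Add(Mul(-108, -44), 129) = Add(4752, 129) = 4881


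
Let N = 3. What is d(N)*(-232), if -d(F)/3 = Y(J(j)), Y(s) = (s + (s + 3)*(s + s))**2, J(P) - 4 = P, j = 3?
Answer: 15039864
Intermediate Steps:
J(P) = 4 + P
Y(s) = (s + 2*s*(3 + s))**2 (Y(s) = (s + (3 + s)*(2*s))**2 = (s + 2*s*(3 + s))**2)
d(F) = -64827 (d(F) = -3*(4 + 3)**2*(7 + 2*(4 + 3))**2 = -3*7**2*(7 + 2*7)**2 = -147*(7 + 14)**2 = -147*21**2 = -147*441 = -3*21609 = -64827)
d(N)*(-232) = -64827*(-232) = 15039864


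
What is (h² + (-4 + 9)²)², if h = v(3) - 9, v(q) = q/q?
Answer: 7921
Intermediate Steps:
v(q) = 1
h = -8 (h = 1 - 9 = -8)
(h² + (-4 + 9)²)² = ((-8)² + (-4 + 9)²)² = (64 + 5²)² = (64 + 25)² = 89² = 7921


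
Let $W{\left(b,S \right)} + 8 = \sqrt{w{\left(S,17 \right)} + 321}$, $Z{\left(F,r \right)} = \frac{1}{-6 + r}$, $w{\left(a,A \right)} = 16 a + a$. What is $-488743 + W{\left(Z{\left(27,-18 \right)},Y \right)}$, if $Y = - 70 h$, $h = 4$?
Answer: $-488751 + i \sqrt{4439} \approx -4.8875 \cdot 10^{5} + 66.626 i$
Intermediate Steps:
$w{\left(a,A \right)} = 17 a$
$Y = -280$ ($Y = \left(-70\right) 4 = -280$)
$W{\left(b,S \right)} = -8 + \sqrt{321 + 17 S}$ ($W{\left(b,S \right)} = -8 + \sqrt{17 S + 321} = -8 + \sqrt{321 + 17 S}$)
$-488743 + W{\left(Z{\left(27,-18 \right)},Y \right)} = -488743 - \left(8 - \sqrt{321 + 17 \left(-280\right)}\right) = -488743 - \left(8 - \sqrt{321 - 4760}\right) = -488743 - \left(8 - \sqrt{-4439}\right) = -488743 - \left(8 - i \sqrt{4439}\right) = -488751 + i \sqrt{4439}$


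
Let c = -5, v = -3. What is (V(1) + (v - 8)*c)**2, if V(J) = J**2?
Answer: 3136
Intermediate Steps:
(V(1) + (v - 8)*c)**2 = (1**2 + (-3 - 8)*(-5))**2 = (1 - 11*(-5))**2 = (1 + 55)**2 = 56**2 = 3136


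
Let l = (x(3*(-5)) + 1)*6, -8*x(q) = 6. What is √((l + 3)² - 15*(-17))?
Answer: √1101/2 ≈ 16.591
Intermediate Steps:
x(q) = -¾ (x(q) = -⅛*6 = -¾)
l = 3/2 (l = (-¾ + 1)*6 = (¼)*6 = 3/2 ≈ 1.5000)
√((l + 3)² - 15*(-17)) = √((3/2 + 3)² - 15*(-17)) = √((9/2)² + 255) = √(81/4 + 255) = √(1101/4) = √1101/2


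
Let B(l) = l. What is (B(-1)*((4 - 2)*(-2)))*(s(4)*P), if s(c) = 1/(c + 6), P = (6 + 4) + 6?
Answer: 32/5 ≈ 6.4000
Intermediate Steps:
P = 16 (P = 10 + 6 = 16)
s(c) = 1/(6 + c)
(B(-1)*((4 - 2)*(-2)))*(s(4)*P) = (-(4 - 2)*(-2))*(16/(6 + 4)) = (-2*(-2))*(16/10) = (-1*(-4))*((1/10)*16) = 4*(8/5) = 32/5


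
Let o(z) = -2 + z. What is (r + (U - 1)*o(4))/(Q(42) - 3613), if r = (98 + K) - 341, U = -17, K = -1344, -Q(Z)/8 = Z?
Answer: 1623/3949 ≈ 0.41099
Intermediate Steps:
Q(Z) = -8*Z
r = -1587 (r = (98 - 1344) - 341 = -1246 - 341 = -1587)
(r + (U - 1)*o(4))/(Q(42) - 3613) = (-1587 + (-17 - 1)*(-2 + 4))/(-8*42 - 3613) = (-1587 - 18*2)/(-336 - 3613) = (-1587 - 36)/(-3949) = -1623*(-1/3949) = 1623/3949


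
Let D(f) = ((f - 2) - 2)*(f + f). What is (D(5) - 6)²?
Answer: 16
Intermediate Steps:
D(f) = 2*f*(-4 + f) (D(f) = ((-2 + f) - 2)*(2*f) = (-4 + f)*(2*f) = 2*f*(-4 + f))
(D(5) - 6)² = (2*5*(-4 + 5) - 6)² = (2*5*1 - 6)² = (10 - 6)² = 4² = 16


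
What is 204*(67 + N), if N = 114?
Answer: 36924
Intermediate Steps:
204*(67 + N) = 204*(67 + 114) = 204*181 = 36924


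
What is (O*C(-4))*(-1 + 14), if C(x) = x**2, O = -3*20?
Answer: -12480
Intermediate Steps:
O = -60
(O*C(-4))*(-1 + 14) = (-60*(-4)**2)*(-1 + 14) = -60*16*13 = -960*13 = -12480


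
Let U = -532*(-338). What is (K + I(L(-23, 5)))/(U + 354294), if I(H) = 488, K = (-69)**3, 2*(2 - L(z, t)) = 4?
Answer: -328021/534110 ≈ -0.61415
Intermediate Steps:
L(z, t) = 0 (L(z, t) = 2 - 1/2*4 = 2 - 2 = 0)
K = -328509
U = 179816
(K + I(L(-23, 5)))/(U + 354294) = (-328509 + 488)/(179816 + 354294) = -328021/534110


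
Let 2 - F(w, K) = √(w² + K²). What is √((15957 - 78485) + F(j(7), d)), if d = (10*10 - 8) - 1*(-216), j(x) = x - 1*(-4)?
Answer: √(-62526 - 11*√785) ≈ 250.67*I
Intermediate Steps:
j(x) = 4 + x (j(x) = x + 4 = 4 + x)
d = 308 (d = (100 - 8) + 216 = 92 + 216 = 308)
F(w, K) = 2 - √(K² + w²) (F(w, K) = 2 - √(w² + K²) = 2 - √(K² + w²))
√((15957 - 78485) + F(j(7), d)) = √((15957 - 78485) + (2 - √(308² + (4 + 7)²))) = √(-62528 + (2 - √(94864 + 11²))) = √(-62528 + (2 - √(94864 + 121))) = √(-62528 + (2 - √94985)) = √(-62528 + (2 - 11*√785)) = √(-62526 - 11*√785)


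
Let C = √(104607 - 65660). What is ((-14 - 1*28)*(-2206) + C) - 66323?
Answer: 26329 + √38947 ≈ 26526.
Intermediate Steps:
C = √38947 ≈ 197.35
((-14 - 1*28)*(-2206) + C) - 66323 = ((-14 - 1*28)*(-2206) + √38947) - 66323 = ((-14 - 28)*(-2206) + √38947) - 66323 = (-42*(-2206) + √38947) - 66323 = (92652 + √38947) - 66323 = 26329 + √38947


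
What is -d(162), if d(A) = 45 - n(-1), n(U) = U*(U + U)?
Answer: -43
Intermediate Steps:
n(U) = 2*U**2 (n(U) = U*(2*U) = 2*U**2)
d(A) = 43 (d(A) = 45 - 2*(-1)**2 = 45 - 2 = 43)
-d(162) = -1*43 = -43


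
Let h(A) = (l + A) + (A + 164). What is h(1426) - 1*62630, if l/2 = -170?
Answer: -59954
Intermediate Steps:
l = -340 (l = 2*(-170) = -340)
h(A) = -176 + 2*A (h(A) = (-340 + A) + (A + 164) = (-340 + A) + (164 + A) = -176 + 2*A)
h(1426) - 1*62630 = (-176 + 2*1426) - 1*62630 = (-176 + 2852) - 62630 = 2676 - 62630 = -59954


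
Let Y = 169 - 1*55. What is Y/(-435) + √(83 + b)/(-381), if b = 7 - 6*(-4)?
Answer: -38/145 - √114/381 ≈ -0.29009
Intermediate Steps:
b = 31 (b = 7 + 24 = 31)
Y = 114 (Y = 169 - 55 = 114)
Y/(-435) + √(83 + b)/(-381) = 114/(-435) + √(83 + 31)/(-381) = 114*(-1/435) + √114*(-1/381) = -38/145 - √114/381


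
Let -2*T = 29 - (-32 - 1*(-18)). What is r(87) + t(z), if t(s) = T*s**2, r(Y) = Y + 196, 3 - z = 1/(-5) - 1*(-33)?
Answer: -940493/50 ≈ -18810.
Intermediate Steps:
z = -149/5 (z = 3 - (1/(-5) - 1*(-33)) = 3 - (-1/5 + 33) = 3 - 1*164/5 = 3 - 164/5 = -149/5 ≈ -29.800)
r(Y) = 196 + Y
T = -43/2 (T = -(29 - (-32 - 1*(-18)))/2 = -(29 - (-32 + 18))/2 = -(29 - 1*(-14))/2 = -(29 + 14)/2 = -1/2*43 = -43/2 ≈ -21.500)
t(s) = -43*s**2/2
r(87) + t(z) = (196 + 87) - 43*(-149/5)**2/2 = 283 - 43/2*22201/25 = 283 - 954643/50 = -940493/50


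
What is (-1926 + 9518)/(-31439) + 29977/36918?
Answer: 662165447/1160665002 ≈ 0.57051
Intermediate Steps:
(-1926 + 9518)/(-31439) + 29977/36918 = 7592*(-1/31439) + 29977*(1/36918) = -7592/31439 + 29977/36918 = 662165447/1160665002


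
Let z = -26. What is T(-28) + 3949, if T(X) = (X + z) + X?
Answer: 3867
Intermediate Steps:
T(X) = -26 + 2*X (T(X) = (X - 26) + X = (-26 + X) + X = -26 + 2*X)
T(-28) + 3949 = (-26 + 2*(-28)) + 3949 = (-26 - 56) + 3949 = -82 + 3949 = 3867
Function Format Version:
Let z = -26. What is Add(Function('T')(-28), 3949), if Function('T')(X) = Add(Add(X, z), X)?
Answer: 3867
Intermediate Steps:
Function('T')(X) = Add(-26, Mul(2, X)) (Function('T')(X) = Add(Add(X, -26), X) = Add(Add(-26, X), X) = Add(-26, Mul(2, X)))
Add(Function('T')(-28), 3949) = Add(Add(-26, Mul(2, -28)), 3949) = Add(Add(-26, -56), 3949) = Add(-82, 3949) = 3867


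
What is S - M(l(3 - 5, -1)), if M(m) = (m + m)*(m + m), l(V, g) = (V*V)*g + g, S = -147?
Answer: -247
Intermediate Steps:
l(V, g) = g + g*V² (l(V, g) = V²*g + g = g*V² + g = g + g*V²)
M(m) = 4*m² (M(m) = (2*m)*(2*m) = 4*m²)
S - M(l(3 - 5, -1)) = -147 - 4*(-(1 + (3 - 5)²))² = -147 - 4*(-(1 + (-2)²))² = -147 - 4*(-(1 + 4))² = -147 - 4*(-1*5)² = -147 - 4*(-5)² = -147 - 4*25 = -147 - 1*100 = -147 - 100 = -247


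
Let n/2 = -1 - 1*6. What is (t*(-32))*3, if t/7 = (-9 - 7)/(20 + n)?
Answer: 1792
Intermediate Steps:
n = -14 (n = 2*(-1 - 1*6) = 2*(-1 - 6) = 2*(-7) = -14)
t = -56/3 (t = 7*((-9 - 7)/(20 - 14)) = 7*(-16/6) = 7*(-16*⅙) = 7*(-8/3) = -56/3 ≈ -18.667)
(t*(-32))*3 = -56/3*(-32)*3 = (1792/3)*3 = 1792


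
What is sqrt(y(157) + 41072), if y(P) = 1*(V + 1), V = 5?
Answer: sqrt(41078) ≈ 202.68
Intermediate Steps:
y(P) = 6 (y(P) = 1*(5 + 1) = 1*6 = 6)
sqrt(y(157) + 41072) = sqrt(6 + 41072) = sqrt(41078)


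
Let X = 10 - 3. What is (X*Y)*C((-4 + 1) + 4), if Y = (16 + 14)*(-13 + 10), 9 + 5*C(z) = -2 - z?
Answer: 1512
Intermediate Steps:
X = 7
C(z) = -11/5 - z/5 (C(z) = -9/5 + (-2 - z)/5 = -9/5 + (-⅖ - z/5) = -11/5 - z/5)
Y = -90 (Y = 30*(-3) = -90)
(X*Y)*C((-4 + 1) + 4) = (7*(-90))*(-11/5 - ((-4 + 1) + 4)/5) = -630*(-11/5 - (-3 + 4)/5) = -630*(-11/5 - ⅕*1) = -630*(-11/5 - ⅕) = -630*(-12/5) = 1512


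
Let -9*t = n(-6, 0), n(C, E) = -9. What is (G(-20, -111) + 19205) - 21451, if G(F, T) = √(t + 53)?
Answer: -2246 + 3*√6 ≈ -2238.7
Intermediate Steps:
t = 1 (t = -⅑*(-9) = 1)
G(F, T) = 3*√6 (G(F, T) = √(1 + 53) = √54 = 3*√6)
(G(-20, -111) + 19205) - 21451 = (3*√6 + 19205) - 21451 = (19205 + 3*√6) - 21451 = -2246 + 3*√6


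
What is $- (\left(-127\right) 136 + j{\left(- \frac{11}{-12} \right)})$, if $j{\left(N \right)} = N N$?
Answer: $\frac{2487047}{144} \approx 17271.0$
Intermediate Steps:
$j{\left(N \right)} = N^{2}$
$- (\left(-127\right) 136 + j{\left(- \frac{11}{-12} \right)}) = - (\left(-127\right) 136 + \left(- \frac{11}{-12}\right)^{2}) = - (-17272 + \left(\left(-11\right) \left(- \frac{1}{12}\right)\right)^{2}) = - (-17272 + \left(\frac{11}{12}\right)^{2}) = - (-17272 + \frac{121}{144}) = \left(-1\right) \left(- \frac{2487047}{144}\right) = \frac{2487047}{144}$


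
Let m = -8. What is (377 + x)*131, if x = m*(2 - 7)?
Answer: 54627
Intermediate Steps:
x = 40 (x = -8*(2 - 7) = -8*(-5) = 40)
(377 + x)*131 = (377 + 40)*131 = 417*131 = 54627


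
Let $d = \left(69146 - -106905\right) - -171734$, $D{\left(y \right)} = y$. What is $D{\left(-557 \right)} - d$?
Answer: $-348342$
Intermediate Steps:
$d = 347785$ ($d = \left(69146 + 106905\right) + 171734 = 176051 + 171734 = 347785$)
$D{\left(-557 \right)} - d = -557 - 347785 = -348342$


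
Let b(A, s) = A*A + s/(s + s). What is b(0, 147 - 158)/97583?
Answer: 1/195166 ≈ 5.1238e-6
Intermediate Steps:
b(A, s) = 1/2 + A**2 (b(A, s) = A**2 + s/((2*s)) = A**2 + (1/(2*s))*s = A**2 + 1/2 = 1/2 + A**2)
b(0, 147 - 158)/97583 = (1/2 + 0**2)/97583 = (1/2 + 0)*(1/97583) = (1/2)*(1/97583) = 1/195166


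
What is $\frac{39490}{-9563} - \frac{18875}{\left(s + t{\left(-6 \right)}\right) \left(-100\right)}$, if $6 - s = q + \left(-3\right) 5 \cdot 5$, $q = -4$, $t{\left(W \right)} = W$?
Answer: $- \frac{5258775}{3021908} \approx -1.7402$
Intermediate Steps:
$s = 85$ ($s = 6 - \left(-4 + \left(-3\right) 5 \cdot 5\right) = 6 - \left(-4 - 75\right) = 6 - -79 = 6 + 79 = 85$)
$\frac{39490}{-9563} - \frac{18875}{\left(s + t{\left(-6 \right)}\right) \left(-100\right)} = \frac{39490}{-9563} - \frac{18875}{\left(85 - 6\right) \left(-100\right)} = 39490 \left(- \frac{1}{9563}\right) - \frac{18875}{79 \left(-100\right)} = - \frac{39490}{9563} - \frac{18875}{-7900} = - \frac{39490}{9563} - - \frac{755}{316} = - \frac{39490}{9563} + \frac{755}{316} = - \frac{5258775}{3021908}$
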